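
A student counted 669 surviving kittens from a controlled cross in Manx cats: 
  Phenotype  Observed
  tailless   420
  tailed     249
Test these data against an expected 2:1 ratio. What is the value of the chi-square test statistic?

4.547

Under the 2:1 hypothesis (Σ ratio = 3, N = 669):
  tailless: 669 × 2/3 = 446
  tailed: 669 × 1/3 = 223
χ² = Σ (O − E)² / E
  tailless: (420 − 446)² / 446 = 1.5157
  tailed: (249 − 223)² / 223 = 3.0314
χ² = 1.5157 + 3.0314 = 4.5471 ≈ 4.547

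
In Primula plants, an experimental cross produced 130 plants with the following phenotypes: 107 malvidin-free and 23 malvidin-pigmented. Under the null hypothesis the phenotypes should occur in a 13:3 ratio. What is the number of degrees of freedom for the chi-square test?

1

A goodness-of-fit test with 2 phenotype classes has df = 2 − 1 = 1.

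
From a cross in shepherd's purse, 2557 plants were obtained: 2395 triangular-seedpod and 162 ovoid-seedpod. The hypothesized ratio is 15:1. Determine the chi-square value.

0.032

Expected counts for N = 2557 under a 15:1 ratio (total parts = 16):
  triangular-seedpod: 2557 × 15/16 = 2397.1875
  ovoid-seedpod: 2557 × 1/16 = 159.8125
χ² = Σ (O − E)² / E
  triangular-seedpod: (2395 − 2397.1875)² / 2397.1875 = 0.0020
  ovoid-seedpod: (162 − 159.8125)² / 159.8125 = 0.0299
χ² = 0.0020 + 0.0299 = 0.0319 ≈ 0.032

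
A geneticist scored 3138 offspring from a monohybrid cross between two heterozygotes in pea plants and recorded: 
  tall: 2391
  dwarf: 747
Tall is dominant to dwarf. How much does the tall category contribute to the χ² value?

0.598

For a monohybrid cross between heterozygotes with complete dominance, the expected phenotypic ratio is 3:1.
Total ratio parts = 4. Expected numbers out of 3138:
  tall: 3138 × 3/4 = 2353.5
  dwarf: 3138 × 1/4 = 784.5
Contribution of tall: (2391 − 2353.5)² / 2353.5 = 0.5975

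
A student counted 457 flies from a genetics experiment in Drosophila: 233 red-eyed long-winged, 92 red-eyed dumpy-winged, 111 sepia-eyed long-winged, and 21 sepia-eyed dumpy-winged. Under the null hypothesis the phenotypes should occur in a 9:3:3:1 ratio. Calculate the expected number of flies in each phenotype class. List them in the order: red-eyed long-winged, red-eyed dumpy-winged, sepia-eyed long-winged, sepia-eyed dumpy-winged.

The 9:3:3:1 ratio has 16 parts, so with N = 457 the expected counts are:
  red-eyed long-winged: 457 × 9/16 = 257.0625
  red-eyed dumpy-winged: 457 × 3/16 = 85.6875
  sepia-eyed long-winged: 457 × 3/16 = 85.6875
  sepia-eyed dumpy-winged: 457 × 1/16 = 28.5625

257.0625, 85.6875, 85.6875, 28.5625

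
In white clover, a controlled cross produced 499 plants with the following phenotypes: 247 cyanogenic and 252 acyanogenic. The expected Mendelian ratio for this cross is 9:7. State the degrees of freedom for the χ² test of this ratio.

1

A goodness-of-fit test with 2 phenotype classes has df = 2 − 1 = 1.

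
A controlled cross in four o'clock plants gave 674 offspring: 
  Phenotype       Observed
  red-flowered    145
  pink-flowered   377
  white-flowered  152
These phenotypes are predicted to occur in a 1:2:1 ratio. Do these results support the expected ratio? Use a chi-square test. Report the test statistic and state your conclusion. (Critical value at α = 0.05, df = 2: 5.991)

9.641; not consistent

Expected counts for N = 674 under a 1:2:1 ratio (total parts = 4):
  red-flowered: 674 × 1/4 = 168.5
  pink-flowered: 674 × 2/4 = 337
  white-flowered: 674 × 1/4 = 168.5
χ² = Σ (O − E)² / E
  red-flowered: (145 − 168.5)² / 168.5 = 3.2774
  pink-flowered: (377 − 337)² / 337 = 4.7478
  white-flowered: (152 − 168.5)² / 168.5 = 1.6157
χ² = 3.2774 + 4.7478 + 1.6157 = 9.6409 ≈ 9.641
Degrees of freedom = 3 − 1 = 2; critical value at α = 0.05 is 5.991.
Since 9.641 > 5.991, we reject the null hypothesis — the data do not fit the 1:2:1 ratio.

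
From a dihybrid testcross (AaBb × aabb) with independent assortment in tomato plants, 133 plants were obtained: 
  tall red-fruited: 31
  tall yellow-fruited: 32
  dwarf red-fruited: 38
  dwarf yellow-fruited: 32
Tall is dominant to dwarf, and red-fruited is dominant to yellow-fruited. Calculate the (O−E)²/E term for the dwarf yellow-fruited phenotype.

0.047

A dihybrid testcross with independent assortment gives a 1:1:1:1 ratio.
Under the 1:1:1:1 hypothesis (Σ ratio = 4, N = 133):
  tall red-fruited: 133 × 1/4 = 33.25
  tall yellow-fruited: 133 × 1/4 = 33.25
  dwarf red-fruited: 133 × 1/4 = 33.25
  dwarf yellow-fruited: 133 × 1/4 = 33.25
Contribution of dwarf yellow-fruited: (32 − 33.25)² / 33.25 = 0.0470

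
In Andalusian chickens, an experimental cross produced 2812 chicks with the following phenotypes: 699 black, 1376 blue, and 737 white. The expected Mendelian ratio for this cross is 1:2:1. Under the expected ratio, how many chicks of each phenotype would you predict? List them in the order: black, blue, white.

703, 1406, 703

Expected counts for N = 2812 under a 1:2:1 ratio (total parts = 4):
  black: 2812 × 1/4 = 703
  blue: 2812 × 2/4 = 1406
  white: 2812 × 1/4 = 703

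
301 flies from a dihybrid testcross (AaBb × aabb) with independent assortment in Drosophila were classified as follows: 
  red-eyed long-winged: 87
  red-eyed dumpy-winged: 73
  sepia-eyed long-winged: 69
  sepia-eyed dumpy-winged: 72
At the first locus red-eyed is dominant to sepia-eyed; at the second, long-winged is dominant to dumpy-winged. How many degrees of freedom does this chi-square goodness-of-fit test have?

3

A dihybrid testcross with independent assortment gives a 1:1:1:1 ratio.
A goodness-of-fit test with 4 phenotype classes has df = 4 − 1 = 3.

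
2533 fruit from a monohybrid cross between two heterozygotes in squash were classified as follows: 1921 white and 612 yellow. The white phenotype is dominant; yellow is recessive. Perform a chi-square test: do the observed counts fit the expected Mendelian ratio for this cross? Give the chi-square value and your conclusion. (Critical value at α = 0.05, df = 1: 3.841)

For a monohybrid cross between heterozygotes with complete dominance, the expected phenotypic ratio is 3:1.
Expected counts for N = 2533 under a 3:1 ratio (total parts = 4):
  white: 2533 × 3/4 = 1899.75
  yellow: 2533 × 1/4 = 633.25
χ² = Σ (O − E)² / E
  white: (1921 − 1899.75)² / 1899.75 = 0.2377
  yellow: (612 − 633.25)² / 633.25 = 0.7131
χ² = 0.2377 + 0.7131 = 0.9508 ≈ 0.951
Degrees of freedom = 2 − 1 = 1; critical value at α = 0.05 is 3.841.
Since 0.951 < 3.841, we fail to reject the null hypothesis — the data are consistent with the 3:1 ratio.

0.951; consistent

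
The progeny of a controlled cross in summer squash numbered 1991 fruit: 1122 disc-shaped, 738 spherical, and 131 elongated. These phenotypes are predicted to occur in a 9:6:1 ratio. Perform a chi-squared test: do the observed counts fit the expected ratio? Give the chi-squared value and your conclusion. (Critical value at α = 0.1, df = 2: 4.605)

0.450; consistent

Total ratio parts = 16. Expected numbers out of 1991:
  disc-shaped: 1991 × 9/16 = 1119.9375
  spherical: 1991 × 6/16 = 746.625
  elongated: 1991 × 1/16 = 124.4375
χ² = Σ (O − E)² / E
  disc-shaped: (1122 − 1119.9375)² / 1119.9375 = 0.0038
  spherical: (738 − 746.625)² / 746.625 = 0.0996
  elongated: (131 − 124.4375)² / 124.4375 = 0.3461
χ² = 0.0038 + 0.0996 + 0.3461 = 0.4495 ≈ 0.450
Degrees of freedom = 3 − 1 = 2; critical value at α = 0.1 is 4.605.
Since 0.450 < 4.605, we fail to reject the null hypothesis — the data are consistent with the 9:6:1 ratio.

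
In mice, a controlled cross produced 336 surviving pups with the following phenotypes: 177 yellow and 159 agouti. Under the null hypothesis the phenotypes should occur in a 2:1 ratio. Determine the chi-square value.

29.585

Expected counts for N = 336 under a 2:1 ratio (total parts = 3):
  yellow: 336 × 2/3 = 224
  agouti: 336 × 1/3 = 112
χ² = Σ (O − E)² / E
  yellow: (177 − 224)² / 224 = 9.8616
  agouti: (159 − 112)² / 112 = 19.7232
χ² = 9.8616 + 19.7232 = 29.5848 ≈ 29.585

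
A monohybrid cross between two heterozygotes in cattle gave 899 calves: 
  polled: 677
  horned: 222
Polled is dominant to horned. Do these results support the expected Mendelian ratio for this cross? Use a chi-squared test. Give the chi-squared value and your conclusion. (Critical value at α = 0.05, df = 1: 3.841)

For a monohybrid cross between heterozygotes with complete dominance, the expected phenotypic ratio is 3:1.
The 3:1 ratio has 4 parts, so with N = 899 the expected counts are:
  polled: 899 × 3/4 = 674.25
  horned: 899 × 1/4 = 224.75
χ² = Σ (O − E)² / E
  polled: (677 − 674.25)² / 674.25 = 0.0112
  horned: (222 − 224.75)² / 224.75 = 0.0336
χ² = 0.0112 + 0.0336 = 0.0448 ≈ 0.045
Degrees of freedom = 2 − 1 = 1; critical value at α = 0.05 is 3.841.
Since 0.045 < 3.841, we fail to reject the null hypothesis — the data are consistent with the 3:1 ratio.

0.045; consistent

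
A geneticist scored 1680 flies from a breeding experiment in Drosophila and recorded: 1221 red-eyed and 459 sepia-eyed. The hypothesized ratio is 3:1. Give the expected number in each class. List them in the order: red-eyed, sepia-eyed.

The 3:1 ratio has 4 parts, so with N = 1680 the expected counts are:
  red-eyed: 1680 × 3/4 = 1260
  sepia-eyed: 1680 × 1/4 = 420

1260, 420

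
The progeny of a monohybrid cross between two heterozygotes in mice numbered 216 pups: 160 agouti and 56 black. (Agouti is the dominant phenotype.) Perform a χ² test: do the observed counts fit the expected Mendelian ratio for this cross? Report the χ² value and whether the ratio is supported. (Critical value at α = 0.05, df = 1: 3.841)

0.099; consistent

For a monohybrid cross between heterozygotes with complete dominance, the expected phenotypic ratio is 3:1.
Under the 3:1 hypothesis (Σ ratio = 4, N = 216):
  agouti: 216 × 3/4 = 162
  black: 216 × 1/4 = 54
χ² = Σ (O − E)² / E
  agouti: (160 − 162)² / 162 = 0.0247
  black: (56 − 54)² / 54 = 0.0741
χ² = 0.0247 + 0.0741 = 0.0988 ≈ 0.099
Degrees of freedom = 2 − 1 = 1; critical value at α = 0.05 is 3.841.
Since 0.099 < 3.841, we fail to reject the null hypothesis — the data are consistent with the 3:1 ratio.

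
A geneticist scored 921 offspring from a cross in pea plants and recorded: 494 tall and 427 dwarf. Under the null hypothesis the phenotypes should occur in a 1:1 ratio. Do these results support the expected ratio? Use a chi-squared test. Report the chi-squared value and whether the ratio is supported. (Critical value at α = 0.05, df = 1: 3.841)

4.874; not consistent

The 1:1 ratio has 2 parts, so with N = 921 the expected counts are:
  tall: 921 × 1/2 = 460.5
  dwarf: 921 × 1/2 = 460.5
χ² = Σ (O − E)² / E
  tall: (494 − 460.5)² / 460.5 = 2.4370
  dwarf: (427 − 460.5)² / 460.5 = 2.4370
χ² = 2.4370 + 2.4370 = 4.874
Degrees of freedom = 2 − 1 = 1; critical value at α = 0.05 is 3.841.
Since 4.874 > 3.841, we reject the null hypothesis — the data do not fit the 1:1 ratio.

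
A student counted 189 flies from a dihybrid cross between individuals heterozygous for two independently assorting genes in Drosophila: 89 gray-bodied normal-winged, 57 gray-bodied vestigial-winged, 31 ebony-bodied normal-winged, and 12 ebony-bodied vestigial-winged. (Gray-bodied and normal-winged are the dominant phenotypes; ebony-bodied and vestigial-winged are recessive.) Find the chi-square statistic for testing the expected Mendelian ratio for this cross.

A dihybrid F₂ with independent assortment and complete dominance at both loci gives a 9:3:3:1 phenotypic ratio.
The 9:3:3:1 ratio has 16 parts, so with N = 189 the expected counts are:
  gray-bodied normal-winged: 189 × 9/16 = 106.3125
  gray-bodied vestigial-winged: 189 × 3/16 = 35.4375
  ebony-bodied normal-winged: 189 × 3/16 = 35.4375
  ebony-bodied vestigial-winged: 189 × 1/16 = 11.8125
χ² = Σ (O − E)² / E
  gray-bodied normal-winged: (89 − 106.3125)² / 106.3125 = 2.8193
  gray-bodied vestigial-winged: (57 − 35.4375)² / 35.4375 = 13.1200
  ebony-bodied normal-winged: (31 − 35.4375)² / 35.4375 = 0.5557
  ebony-bodied vestigial-winged: (12 − 11.8125)² / 11.8125 = 0.0030
χ² = 2.8193 + 13.1200 + 0.5557 + 0.0030 = 16.498

16.498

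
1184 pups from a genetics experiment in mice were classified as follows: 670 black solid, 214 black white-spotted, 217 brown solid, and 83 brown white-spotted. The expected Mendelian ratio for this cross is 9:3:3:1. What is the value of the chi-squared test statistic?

1.520

The 9:3:3:1 ratio has 16 parts, so with N = 1184 the expected counts are:
  black solid: 1184 × 9/16 = 666
  black white-spotted: 1184 × 3/16 = 222
  brown solid: 1184 × 3/16 = 222
  brown white-spotted: 1184 × 1/16 = 74
χ² = Σ (O − E)² / E
  black solid: (670 − 666)² / 666 = 0.0240
  black white-spotted: (214 − 222)² / 222 = 0.2883
  brown solid: (217 − 222)² / 222 = 0.1126
  brown white-spotted: (83 − 74)² / 74 = 1.0946
χ² = 0.0240 + 0.2883 + 0.1126 + 1.0946 = 1.5195 ≈ 1.520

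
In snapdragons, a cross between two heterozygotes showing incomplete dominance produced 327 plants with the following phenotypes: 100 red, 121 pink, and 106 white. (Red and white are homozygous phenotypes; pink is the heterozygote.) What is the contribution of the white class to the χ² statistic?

7.193

With incomplete dominance, a heterozygote × heterozygote cross gives a 1:2:1 phenotypic ratio.
Under the 1:2:1 hypothesis (Σ ratio = 4, N = 327):
  red: 327 × 1/4 = 81.75
  pink: 327 × 2/4 = 163.5
  white: 327 × 1/4 = 81.75
Contribution of white: (106 − 81.75)² / 81.75 = 7.1934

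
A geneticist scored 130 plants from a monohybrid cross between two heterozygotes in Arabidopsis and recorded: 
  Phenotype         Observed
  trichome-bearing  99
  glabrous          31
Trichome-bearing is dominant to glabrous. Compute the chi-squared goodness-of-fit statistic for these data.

0.092

For a monohybrid cross between heterozygotes with complete dominance, the expected phenotypic ratio is 3:1.
Under the 3:1 hypothesis (Σ ratio = 4, N = 130):
  trichome-bearing: 130 × 3/4 = 97.5
  glabrous: 130 × 1/4 = 32.5
χ² = Σ (O − E)² / E
  trichome-bearing: (99 − 97.5)² / 97.5 = 0.0231
  glabrous: (31 − 32.5)² / 32.5 = 0.0692
χ² = 0.0231 + 0.0692 = 0.0923 ≈ 0.092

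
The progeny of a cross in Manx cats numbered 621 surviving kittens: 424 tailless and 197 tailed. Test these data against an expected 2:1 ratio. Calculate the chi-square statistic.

0.725

Total ratio parts = 3. Expected numbers out of 621:
  tailless: 621 × 2/3 = 414
  tailed: 621 × 1/3 = 207
χ² = Σ (O − E)² / E
  tailless: (424 − 414)² / 414 = 0.2415
  tailed: (197 − 207)² / 207 = 0.4831
χ² = 0.2415 + 0.4831 = 0.7246 ≈ 0.725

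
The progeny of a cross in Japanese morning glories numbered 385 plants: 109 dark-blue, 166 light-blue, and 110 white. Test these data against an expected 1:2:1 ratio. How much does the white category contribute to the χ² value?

1.964

Total ratio parts = 4. Expected numbers out of 385:
  dark-blue: 385 × 1/4 = 96.25
  light-blue: 385 × 2/4 = 192.5
  white: 385 × 1/4 = 96.25
Contribution of white: (110 − 96.25)² / 96.25 = 1.9643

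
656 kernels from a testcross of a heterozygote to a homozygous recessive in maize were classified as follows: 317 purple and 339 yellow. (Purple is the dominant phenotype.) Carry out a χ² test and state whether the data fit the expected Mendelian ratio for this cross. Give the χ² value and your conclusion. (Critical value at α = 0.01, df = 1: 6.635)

A testcross of a heterozygote (Aa × aa) gives a 1:1 phenotypic ratio.
Expected counts for N = 656 under a 1:1 ratio (total parts = 2):
  purple: 656 × 1/2 = 328
  yellow: 656 × 1/2 = 328
χ² = Σ (O − E)² / E
  purple: (317 − 328)² / 328 = 0.3689
  yellow: (339 − 328)² / 328 = 0.3689
χ² = 0.3689 + 0.3689 = 0.7378 ≈ 0.738
Degrees of freedom = 2 − 1 = 1; critical value at α = 0.01 is 6.635.
Since 0.738 < 6.635, we fail to reject the null hypothesis — the data are consistent with the 1:1 ratio.

0.738; consistent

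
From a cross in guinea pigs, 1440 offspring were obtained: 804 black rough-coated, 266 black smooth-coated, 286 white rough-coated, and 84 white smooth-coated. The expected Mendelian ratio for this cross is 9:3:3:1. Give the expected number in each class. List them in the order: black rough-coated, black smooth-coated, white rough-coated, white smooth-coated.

810, 270, 270, 90

Under the 9:3:3:1 hypothesis (Σ ratio = 16, N = 1440):
  black rough-coated: 1440 × 9/16 = 810
  black smooth-coated: 1440 × 3/16 = 270
  white rough-coated: 1440 × 3/16 = 270
  white smooth-coated: 1440 × 1/16 = 90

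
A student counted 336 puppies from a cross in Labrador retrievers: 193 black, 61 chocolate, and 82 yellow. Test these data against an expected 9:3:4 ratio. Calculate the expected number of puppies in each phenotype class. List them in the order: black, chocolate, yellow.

189, 63, 84

Under the 9:3:4 hypothesis (Σ ratio = 16, N = 336):
  black: 336 × 9/16 = 189
  chocolate: 336 × 3/16 = 63
  yellow: 336 × 4/16 = 84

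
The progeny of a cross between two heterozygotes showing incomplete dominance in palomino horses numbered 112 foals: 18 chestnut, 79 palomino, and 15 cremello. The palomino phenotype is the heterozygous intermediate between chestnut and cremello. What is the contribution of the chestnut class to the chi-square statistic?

3.571

With incomplete dominance, a heterozygote × heterozygote cross gives a 1:2:1 phenotypic ratio.
Under the 1:2:1 hypothesis (Σ ratio = 4, N = 112):
  chestnut: 112 × 1/4 = 28
  palomino: 112 × 2/4 = 56
  cremello: 112 × 1/4 = 28
Contribution of chestnut: (18 − 28)² / 28 = 3.5714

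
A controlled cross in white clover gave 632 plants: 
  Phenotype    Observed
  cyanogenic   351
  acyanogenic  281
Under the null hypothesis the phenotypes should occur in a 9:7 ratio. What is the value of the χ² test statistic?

Total ratio parts = 16. Expected numbers out of 632:
  cyanogenic: 632 × 9/16 = 355.5
  acyanogenic: 632 × 7/16 = 276.5
χ² = Σ (O − E)² / E
  cyanogenic: (351 − 355.5)² / 355.5 = 0.0570
  acyanogenic: (281 − 276.5)² / 276.5 = 0.0732
χ² = 0.0570 + 0.0732 = 0.1302 ≈ 0.130

0.130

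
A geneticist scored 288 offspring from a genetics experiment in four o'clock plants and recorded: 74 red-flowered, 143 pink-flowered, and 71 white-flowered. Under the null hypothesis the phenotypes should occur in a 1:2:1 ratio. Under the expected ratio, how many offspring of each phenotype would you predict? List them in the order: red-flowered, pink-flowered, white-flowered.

72, 144, 72

Total ratio parts = 4. Expected numbers out of 288:
  red-flowered: 288 × 1/4 = 72
  pink-flowered: 288 × 2/4 = 144
  white-flowered: 288 × 1/4 = 72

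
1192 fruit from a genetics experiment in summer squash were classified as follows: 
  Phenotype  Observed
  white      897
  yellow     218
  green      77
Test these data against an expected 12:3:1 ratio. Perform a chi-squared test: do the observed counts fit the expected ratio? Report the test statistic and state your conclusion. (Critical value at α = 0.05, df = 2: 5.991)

The 12:3:1 ratio has 16 parts, so with N = 1192 the expected counts are:
  white: 1192 × 12/16 = 894
  yellow: 1192 × 3/16 = 223.5
  green: 1192 × 1/16 = 74.5
χ² = Σ (O − E)² / E
  white: (897 − 894)² / 894 = 0.0101
  yellow: (218 − 223.5)² / 223.5 = 0.1353
  green: (77 − 74.5)² / 74.5 = 0.0839
χ² = 0.0101 + 0.1353 + 0.0839 = 0.2293 ≈ 0.229
Degrees of freedom = 3 − 1 = 2; critical value at α = 0.05 is 5.991.
Since 0.229 < 5.991, we fail to reject the null hypothesis — the data are consistent with the 12:3:1 ratio.

0.229; consistent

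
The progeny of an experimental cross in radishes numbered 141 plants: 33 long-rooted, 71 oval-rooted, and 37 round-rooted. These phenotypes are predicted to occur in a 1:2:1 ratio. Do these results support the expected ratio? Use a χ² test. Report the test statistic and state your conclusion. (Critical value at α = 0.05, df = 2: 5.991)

Total ratio parts = 4. Expected numbers out of 141:
  long-rooted: 141 × 1/4 = 35.25
  oval-rooted: 141 × 2/4 = 70.5
  round-rooted: 141 × 1/4 = 35.25
χ² = Σ (O − E)² / E
  long-rooted: (33 − 35.25)² / 35.25 = 0.1436
  oval-rooted: (71 − 70.5)² / 70.5 = 0.0035
  round-rooted: (37 − 35.25)² / 35.25 = 0.0869
χ² = 0.1436 + 0.0035 + 0.0869 = 0.234
Degrees of freedom = 3 − 1 = 2; critical value at α = 0.05 is 5.991.
Since 0.234 < 5.991, we fail to reject the null hypothesis — the data are consistent with the 1:2:1 ratio.

0.234; consistent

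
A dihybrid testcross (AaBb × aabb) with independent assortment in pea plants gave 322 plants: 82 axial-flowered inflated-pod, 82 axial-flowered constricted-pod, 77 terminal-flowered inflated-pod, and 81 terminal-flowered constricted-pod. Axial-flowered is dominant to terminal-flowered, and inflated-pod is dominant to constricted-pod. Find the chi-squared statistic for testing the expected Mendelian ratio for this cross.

0.211

A dihybrid testcross with independent assortment gives a 1:1:1:1 ratio.
The 1:1:1:1 ratio has 4 parts, so with N = 322 the expected counts are:
  axial-flowered inflated-pod: 322 × 1/4 = 80.5
  axial-flowered constricted-pod: 322 × 1/4 = 80.5
  terminal-flowered inflated-pod: 322 × 1/4 = 80.5
  terminal-flowered constricted-pod: 322 × 1/4 = 80.5
χ² = Σ (O − E)² / E
  axial-flowered inflated-pod: (82 − 80.5)² / 80.5 = 0.0280
  axial-flowered constricted-pod: (82 − 80.5)² / 80.5 = 0.0280
  terminal-flowered inflated-pod: (77 − 80.5)² / 80.5 = 0.1522
  terminal-flowered constricted-pod: (81 − 80.5)² / 80.5 = 0.0031
χ² = 0.0280 + 0.0280 + 0.1522 + 0.0031 = 0.2113 ≈ 0.211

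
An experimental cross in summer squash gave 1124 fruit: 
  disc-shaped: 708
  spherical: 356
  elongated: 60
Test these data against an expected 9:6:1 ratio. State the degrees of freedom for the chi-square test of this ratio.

2

A goodness-of-fit test with 3 phenotype classes has df = 3 − 1 = 2.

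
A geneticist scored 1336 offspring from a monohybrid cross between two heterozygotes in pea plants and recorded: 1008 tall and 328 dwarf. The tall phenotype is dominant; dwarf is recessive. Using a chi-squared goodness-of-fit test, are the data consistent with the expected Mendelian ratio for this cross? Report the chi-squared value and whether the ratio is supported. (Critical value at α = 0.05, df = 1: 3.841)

For a monohybrid cross between heterozygotes with complete dominance, the expected phenotypic ratio is 3:1.
The 3:1 ratio has 4 parts, so with N = 1336 the expected counts are:
  tall: 1336 × 3/4 = 1002
  dwarf: 1336 × 1/4 = 334
χ² = Σ (O − E)² / E
  tall: (1008 − 1002)² / 1002 = 0.0359
  dwarf: (328 − 334)² / 334 = 0.1078
χ² = 0.0359 + 0.1078 = 0.1437 ≈ 0.144
Degrees of freedom = 2 − 1 = 1; critical value at α = 0.05 is 3.841.
Since 0.144 < 3.841, we fail to reject the null hypothesis — the data are consistent with the 3:1 ratio.

0.144; consistent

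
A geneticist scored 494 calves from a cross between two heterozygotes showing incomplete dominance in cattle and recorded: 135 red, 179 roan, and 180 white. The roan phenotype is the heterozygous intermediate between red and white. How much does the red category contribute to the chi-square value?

With incomplete dominance, a heterozygote × heterozygote cross gives a 1:2:1 phenotypic ratio.
Total ratio parts = 4. Expected numbers out of 494:
  red: 494 × 1/4 = 123.5
  roan: 494 × 2/4 = 247
  white: 494 × 1/4 = 123.5
Contribution of red: (135 − 123.5)² / 123.5 = 1.0709

1.071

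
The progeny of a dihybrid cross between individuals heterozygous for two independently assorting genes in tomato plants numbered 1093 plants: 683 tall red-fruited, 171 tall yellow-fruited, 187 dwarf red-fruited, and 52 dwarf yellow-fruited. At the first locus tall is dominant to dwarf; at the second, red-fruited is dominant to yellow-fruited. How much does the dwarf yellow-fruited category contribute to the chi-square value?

3.895

A dihybrid F₂ with independent assortment and complete dominance at both loci gives a 9:3:3:1 phenotypic ratio.
Under the 9:3:3:1 hypothesis (Σ ratio = 16, N = 1093):
  tall red-fruited: 1093 × 9/16 = 614.8125
  tall yellow-fruited: 1093 × 3/16 = 204.9375
  dwarf red-fruited: 1093 × 3/16 = 204.9375
  dwarf yellow-fruited: 1093 × 1/16 = 68.3125
Contribution of dwarf yellow-fruited: (52 − 68.3125)² / 68.3125 = 3.8953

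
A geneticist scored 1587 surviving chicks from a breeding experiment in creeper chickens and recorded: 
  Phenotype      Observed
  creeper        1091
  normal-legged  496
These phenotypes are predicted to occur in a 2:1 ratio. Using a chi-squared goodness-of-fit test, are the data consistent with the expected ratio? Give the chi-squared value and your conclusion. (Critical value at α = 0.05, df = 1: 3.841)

3.088; consistent

Total ratio parts = 3. Expected numbers out of 1587:
  creeper: 1587 × 2/3 = 1058
  normal-legged: 1587 × 1/3 = 529
χ² = Σ (O − E)² / E
  creeper: (1091 − 1058)² / 1058 = 1.0293
  normal-legged: (496 − 529)² / 529 = 2.0586
χ² = 1.0293 + 2.0586 = 3.0879 ≈ 3.088
Degrees of freedom = 2 − 1 = 1; critical value at α = 0.05 is 3.841.
Since 3.088 < 3.841, we fail to reject the null hypothesis — the data are consistent with the 2:1 ratio.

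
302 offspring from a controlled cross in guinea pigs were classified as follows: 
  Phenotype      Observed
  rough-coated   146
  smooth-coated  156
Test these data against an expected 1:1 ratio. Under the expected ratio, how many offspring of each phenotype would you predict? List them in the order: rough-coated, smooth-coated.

151, 151

Total ratio parts = 2. Expected numbers out of 302:
  rough-coated: 302 × 1/2 = 151
  smooth-coated: 302 × 1/2 = 151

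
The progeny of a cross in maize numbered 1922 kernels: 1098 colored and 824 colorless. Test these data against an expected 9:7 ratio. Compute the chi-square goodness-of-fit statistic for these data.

Expected counts for N = 1922 under a 9:7 ratio (total parts = 16):
  colored: 1922 × 9/16 = 1081.125
  colorless: 1922 × 7/16 = 840.875
χ² = Σ (O − E)² / E
  colored: (1098 − 1081.125)² / 1081.125 = 0.2634
  colorless: (824 − 840.875)² / 840.875 = 0.3387
χ² = 0.2634 + 0.3387 = 0.6021 ≈ 0.602

0.602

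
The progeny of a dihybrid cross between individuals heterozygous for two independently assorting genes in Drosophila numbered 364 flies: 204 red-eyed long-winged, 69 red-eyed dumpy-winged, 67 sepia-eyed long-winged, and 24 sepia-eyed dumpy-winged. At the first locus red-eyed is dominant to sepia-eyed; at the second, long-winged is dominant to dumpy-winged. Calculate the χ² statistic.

0.103

A dihybrid F₂ with independent assortment and complete dominance at both loci gives a 9:3:3:1 phenotypic ratio.
Expected counts for N = 364 under a 9:3:3:1 ratio (total parts = 16):
  red-eyed long-winged: 364 × 9/16 = 204.75
  red-eyed dumpy-winged: 364 × 3/16 = 68.25
  sepia-eyed long-winged: 364 × 3/16 = 68.25
  sepia-eyed dumpy-winged: 364 × 1/16 = 22.75
χ² = Σ (O − E)² / E
  red-eyed long-winged: (204 − 204.75)² / 204.75 = 0.0027
  red-eyed dumpy-winged: (69 − 68.25)² / 68.25 = 0.0082
  sepia-eyed long-winged: (67 − 68.25)² / 68.25 = 0.0229
  sepia-eyed dumpy-winged: (24 − 22.75)² / 22.75 = 0.0687
χ² = 0.0027 + 0.0082 + 0.0229 + 0.0687 = 0.1025 ≈ 0.103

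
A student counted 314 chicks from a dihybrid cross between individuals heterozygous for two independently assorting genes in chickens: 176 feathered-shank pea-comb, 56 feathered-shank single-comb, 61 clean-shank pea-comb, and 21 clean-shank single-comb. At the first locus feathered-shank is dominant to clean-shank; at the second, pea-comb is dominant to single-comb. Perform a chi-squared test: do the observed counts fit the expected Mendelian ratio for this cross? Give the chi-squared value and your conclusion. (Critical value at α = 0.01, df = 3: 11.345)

0.316; consistent

A dihybrid F₂ with independent assortment and complete dominance at both loci gives a 9:3:3:1 phenotypic ratio.
The 9:3:3:1 ratio has 16 parts, so with N = 314 the expected counts are:
  feathered-shank pea-comb: 314 × 9/16 = 176.625
  feathered-shank single-comb: 314 × 3/16 = 58.875
  clean-shank pea-comb: 314 × 3/16 = 58.875
  clean-shank single-comb: 314 × 1/16 = 19.625
χ² = Σ (O − E)² / E
  feathered-shank pea-comb: (176 − 176.625)² / 176.625 = 0.0022
  feathered-shank single-comb: (56 − 58.875)² / 58.875 = 0.1404
  clean-shank pea-comb: (61 − 58.875)² / 58.875 = 0.0767
  clean-shank single-comb: (21 − 19.625)² / 19.625 = 0.0963
χ² = 0.0022 + 0.1404 + 0.0767 + 0.0963 = 0.3156 ≈ 0.316
Degrees of freedom = 4 − 1 = 3; critical value at α = 0.01 is 11.345.
Since 0.316 < 11.345, we fail to reject the null hypothesis — the data are consistent with the 9:3:3:1 ratio.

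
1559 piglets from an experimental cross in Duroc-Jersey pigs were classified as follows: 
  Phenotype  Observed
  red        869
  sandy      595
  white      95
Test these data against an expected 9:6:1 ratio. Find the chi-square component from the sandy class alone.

0.184

The 9:6:1 ratio has 16 parts, so with N = 1559 the expected counts are:
  red: 1559 × 9/16 = 876.9375
  sandy: 1559 × 6/16 = 584.625
  white: 1559 × 1/16 = 97.4375
Contribution of sandy: (595 − 584.625)² / 584.625 = 0.1841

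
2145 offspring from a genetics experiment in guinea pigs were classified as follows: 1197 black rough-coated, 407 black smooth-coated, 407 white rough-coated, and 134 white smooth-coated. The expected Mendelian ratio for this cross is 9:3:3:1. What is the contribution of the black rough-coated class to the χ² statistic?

0.076

Total ratio parts = 16. Expected numbers out of 2145:
  black rough-coated: 2145 × 9/16 = 1206.5625
  black smooth-coated: 2145 × 3/16 = 402.1875
  white rough-coated: 2145 × 3/16 = 402.1875
  white smooth-coated: 2145 × 1/16 = 134.0625
Contribution of black rough-coated: (1197 − 1206.5625)² / 1206.5625 = 0.0758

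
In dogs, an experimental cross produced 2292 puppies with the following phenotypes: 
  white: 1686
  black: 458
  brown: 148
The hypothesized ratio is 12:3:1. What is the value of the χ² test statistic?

Under the 12:3:1 hypothesis (Σ ratio = 16, N = 2292):
  white: 2292 × 12/16 = 1719
  black: 2292 × 3/16 = 429.75
  brown: 2292 × 1/16 = 143.25
χ² = Σ (O − E)² / E
  white: (1686 − 1719)² / 1719 = 0.6335
  black: (458 − 429.75)² / 429.75 = 1.8570
  brown: (148 − 143.25)² / 143.25 = 0.1575
χ² = 0.6335 + 1.8570 + 0.1575 = 2.648

2.648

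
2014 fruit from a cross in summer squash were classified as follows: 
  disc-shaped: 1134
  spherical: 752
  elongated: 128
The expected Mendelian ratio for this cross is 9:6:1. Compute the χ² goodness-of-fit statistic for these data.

0.051

Under the 9:6:1 hypothesis (Σ ratio = 16, N = 2014):
  disc-shaped: 2014 × 9/16 = 1132.875
  spherical: 2014 × 6/16 = 755.25
  elongated: 2014 × 1/16 = 125.875
χ² = Σ (O − E)² / E
  disc-shaped: (1134 − 1132.875)² / 1132.875 = 0.0011
  spherical: (752 − 755.25)² / 755.25 = 0.0140
  elongated: (128 − 125.875)² / 125.875 = 0.0359
χ² = 0.0011 + 0.0140 + 0.0359 = 0.051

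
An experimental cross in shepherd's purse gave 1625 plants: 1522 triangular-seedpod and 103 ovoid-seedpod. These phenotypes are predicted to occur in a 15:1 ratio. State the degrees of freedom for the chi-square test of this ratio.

1

A goodness-of-fit test with 2 phenotype classes has df = 2 − 1 = 1.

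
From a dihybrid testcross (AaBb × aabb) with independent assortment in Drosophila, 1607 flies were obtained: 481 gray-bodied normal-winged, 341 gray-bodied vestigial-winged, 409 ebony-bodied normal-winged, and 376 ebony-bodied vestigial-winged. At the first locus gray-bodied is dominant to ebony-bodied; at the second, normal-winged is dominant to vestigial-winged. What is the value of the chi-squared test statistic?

A dihybrid testcross with independent assortment gives a 1:1:1:1 ratio.
The 1:1:1:1 ratio has 4 parts, so with N = 1607 the expected counts are:
  gray-bodied normal-winged: 1607 × 1/4 = 401.75
  gray-bodied vestigial-winged: 1607 × 1/4 = 401.75
  ebony-bodied normal-winged: 1607 × 1/4 = 401.75
  ebony-bodied vestigial-winged: 1607 × 1/4 = 401.75
χ² = Σ (O − E)² / E
  gray-bodied normal-winged: (481 − 401.75)² / 401.75 = 15.6330
  gray-bodied vestigial-winged: (341 − 401.75)² / 401.75 = 9.1862
  ebony-bodied normal-winged: (409 − 401.75)² / 401.75 = 0.1308
  ebony-bodied vestigial-winged: (376 − 401.75)² / 401.75 = 1.6504
χ² = 15.6330 + 9.1862 + 0.1308 + 1.6504 = 26.6004 ≈ 26.600

26.600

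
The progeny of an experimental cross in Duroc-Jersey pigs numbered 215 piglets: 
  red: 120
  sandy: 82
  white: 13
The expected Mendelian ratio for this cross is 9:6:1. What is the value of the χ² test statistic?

0.045

Under the 9:6:1 hypothesis (Σ ratio = 16, N = 215):
  red: 215 × 9/16 = 120.9375
  sandy: 215 × 6/16 = 80.625
  white: 215 × 1/16 = 13.4375
χ² = Σ (O − E)² / E
  red: (120 − 120.9375)² / 120.9375 = 0.0073
  sandy: (82 − 80.625)² / 80.625 = 0.0234
  white: (13 − 13.4375)² / 13.4375 = 0.0142
χ² = 0.0073 + 0.0234 + 0.0142 = 0.0449 ≈ 0.045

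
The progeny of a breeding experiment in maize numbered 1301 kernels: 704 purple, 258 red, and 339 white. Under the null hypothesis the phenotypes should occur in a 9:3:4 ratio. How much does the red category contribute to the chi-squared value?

Expected counts for N = 1301 under a 9:3:4 ratio (total parts = 16):
  purple: 1301 × 9/16 = 731.8125
  red: 1301 × 3/16 = 243.9375
  white: 1301 × 4/16 = 325.25
Contribution of red: (258 − 243.9375)² / 243.9375 = 0.8107

0.811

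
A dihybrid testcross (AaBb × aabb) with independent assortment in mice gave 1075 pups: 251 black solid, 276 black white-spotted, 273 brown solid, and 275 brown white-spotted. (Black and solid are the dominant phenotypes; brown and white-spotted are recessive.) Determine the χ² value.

A dihybrid testcross with independent assortment gives a 1:1:1:1 ratio.
The 1:1:1:1 ratio has 4 parts, so with N = 1075 the expected counts are:
  black solid: 1075 × 1/4 = 268.75
  black white-spotted: 1075 × 1/4 = 268.75
  brown solid: 1075 × 1/4 = 268.75
  brown white-spotted: 1075 × 1/4 = 268.75
χ² = Σ (O − E)² / E
  black solid: (251 − 268.75)² / 268.75 = 1.1723
  black white-spotted: (276 − 268.75)² / 268.75 = 0.1956
  brown solid: (273 − 268.75)² / 268.75 = 0.0672
  brown white-spotted: (275 − 268.75)² / 268.75 = 0.1453
χ² = 1.1723 + 0.1956 + 0.0672 + 0.1453 = 1.5804 ≈ 1.580

1.580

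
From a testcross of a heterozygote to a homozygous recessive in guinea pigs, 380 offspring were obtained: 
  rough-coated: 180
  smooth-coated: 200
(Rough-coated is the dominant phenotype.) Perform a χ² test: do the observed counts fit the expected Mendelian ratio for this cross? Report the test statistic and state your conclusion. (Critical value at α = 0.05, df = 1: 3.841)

A testcross of a heterozygote (Aa × aa) gives a 1:1 phenotypic ratio.
Total ratio parts = 2. Expected numbers out of 380:
  rough-coated: 380 × 1/2 = 190
  smooth-coated: 380 × 1/2 = 190
χ² = Σ (O − E)² / E
  rough-coated: (180 − 190)² / 190 = 0.5263
  smooth-coated: (200 − 190)² / 190 = 0.5263
χ² = 0.5263 + 0.5263 = 1.0526 ≈ 1.053
Degrees of freedom = 2 − 1 = 1; critical value at α = 0.05 is 3.841.
Since 1.053 < 3.841, we fail to reject the null hypothesis — the data are consistent with the 1:1 ratio.

1.053; consistent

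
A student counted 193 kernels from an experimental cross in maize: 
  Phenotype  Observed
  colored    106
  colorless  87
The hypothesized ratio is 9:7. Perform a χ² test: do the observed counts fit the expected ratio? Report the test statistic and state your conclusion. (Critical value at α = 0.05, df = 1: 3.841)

0.138; consistent

Expected counts for N = 193 under a 9:7 ratio (total parts = 16):
  colored: 193 × 9/16 = 108.5625
  colorless: 193 × 7/16 = 84.4375
χ² = Σ (O − E)² / E
  colored: (106 − 108.5625)² / 108.5625 = 0.0605
  colorless: (87 − 84.4375)² / 84.4375 = 0.0778
χ² = 0.0605 + 0.0778 = 0.1383 ≈ 0.138
Degrees of freedom = 2 − 1 = 1; critical value at α = 0.05 is 3.841.
Since 0.138 < 3.841, we fail to reject the null hypothesis — the data are consistent with the 9:7 ratio.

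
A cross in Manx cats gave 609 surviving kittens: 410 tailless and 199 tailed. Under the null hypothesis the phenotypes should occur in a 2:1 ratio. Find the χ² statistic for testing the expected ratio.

0.118

Under the 2:1 hypothesis (Σ ratio = 3, N = 609):
  tailless: 609 × 2/3 = 406
  tailed: 609 × 1/3 = 203
χ² = Σ (O − E)² / E
  tailless: (410 − 406)² / 406 = 0.0394
  tailed: (199 − 203)² / 203 = 0.0788
χ² = 0.0394 + 0.0788 = 0.1182 ≈ 0.118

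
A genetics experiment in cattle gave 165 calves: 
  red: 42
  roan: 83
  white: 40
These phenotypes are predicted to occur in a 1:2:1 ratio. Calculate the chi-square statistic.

Total ratio parts = 4. Expected numbers out of 165:
  red: 165 × 1/4 = 41.25
  roan: 165 × 2/4 = 82.5
  white: 165 × 1/4 = 41.25
χ² = Σ (O − E)² / E
  red: (42 − 41.25)² / 41.25 = 0.0136
  roan: (83 − 82.5)² / 82.5 = 0.0030
  white: (40 − 41.25)² / 41.25 = 0.0379
χ² = 0.0136 + 0.0030 + 0.0379 = 0.0545 ≈ 0.055

0.055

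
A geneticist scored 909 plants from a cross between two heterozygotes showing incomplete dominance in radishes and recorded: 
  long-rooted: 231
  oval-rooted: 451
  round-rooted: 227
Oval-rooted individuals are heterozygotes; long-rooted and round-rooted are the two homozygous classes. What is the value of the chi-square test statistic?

0.089

With incomplete dominance, a heterozygote × heterozygote cross gives a 1:2:1 phenotypic ratio.
Under the 1:2:1 hypothesis (Σ ratio = 4, N = 909):
  long-rooted: 909 × 1/4 = 227.25
  oval-rooted: 909 × 2/4 = 454.5
  round-rooted: 909 × 1/4 = 227.25
χ² = Σ (O − E)² / E
  long-rooted: (231 − 227.25)² / 227.25 = 0.0619
  oval-rooted: (451 − 454.5)² / 454.5 = 0.0270
  round-rooted: (227 − 227.25)² / 227.25 = 0.0003
χ² = 0.0619 + 0.0270 + 0.0003 = 0.0892 ≈ 0.089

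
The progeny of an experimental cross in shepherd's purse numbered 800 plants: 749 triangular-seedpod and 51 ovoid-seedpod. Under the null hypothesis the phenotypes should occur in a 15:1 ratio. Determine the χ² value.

The 15:1 ratio has 16 parts, so with N = 800 the expected counts are:
  triangular-seedpod: 800 × 15/16 = 750
  ovoid-seedpod: 800 × 1/16 = 50
χ² = Σ (O − E)² / E
  triangular-seedpod: (749 − 750)² / 750 = 0.0013
  ovoid-seedpod: (51 − 50)² / 50 = 0.0200
χ² = 0.0013 + 0.0200 = 0.0213 ≈ 0.021

0.021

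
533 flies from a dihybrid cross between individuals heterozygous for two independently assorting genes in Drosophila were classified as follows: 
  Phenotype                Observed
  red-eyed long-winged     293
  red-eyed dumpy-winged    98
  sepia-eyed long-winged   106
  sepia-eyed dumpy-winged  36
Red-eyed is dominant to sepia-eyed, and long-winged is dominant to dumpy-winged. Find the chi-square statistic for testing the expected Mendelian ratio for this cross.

0.777

A dihybrid F₂ with independent assortment and complete dominance at both loci gives a 9:3:3:1 phenotypic ratio.
Expected counts for N = 533 under a 9:3:3:1 ratio (total parts = 16):
  red-eyed long-winged: 533 × 9/16 = 299.8125
  red-eyed dumpy-winged: 533 × 3/16 = 99.9375
  sepia-eyed long-winged: 533 × 3/16 = 99.9375
  sepia-eyed dumpy-winged: 533 × 1/16 = 33.3125
χ² = Σ (O − E)² / E
  red-eyed long-winged: (293 − 299.8125)² / 299.8125 = 0.1548
  red-eyed dumpy-winged: (98 − 99.9375)² / 99.9375 = 0.0376
  sepia-eyed long-winged: (106 − 99.9375)² / 99.9375 = 0.3678
  sepia-eyed dumpy-winged: (36 − 33.3125)² / 33.3125 = 0.2168
χ² = 0.1548 + 0.0376 + 0.3678 + 0.2168 = 0.777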